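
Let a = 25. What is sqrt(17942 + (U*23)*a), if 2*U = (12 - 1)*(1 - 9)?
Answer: I*sqrt(7358) ≈ 85.779*I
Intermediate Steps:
U = -44 (U = ((12 - 1)*(1 - 9))/2 = (11*(-8))/2 = (1/2)*(-88) = -44)
sqrt(17942 + (U*23)*a) = sqrt(17942 - 44*23*25) = sqrt(17942 - 1012*25) = sqrt(17942 - 25300) = sqrt(-7358) = I*sqrt(7358)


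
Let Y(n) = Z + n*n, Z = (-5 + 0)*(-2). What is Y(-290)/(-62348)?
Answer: -3235/2398 ≈ -1.3490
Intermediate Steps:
Z = 10 (Z = -5*(-2) = 10)
Y(n) = 10 + n² (Y(n) = 10 + n*n = 10 + n²)
Y(-290)/(-62348) = (10 + (-290)²)/(-62348) = (10 + 84100)*(-1/62348) = 84110*(-1/62348) = -3235/2398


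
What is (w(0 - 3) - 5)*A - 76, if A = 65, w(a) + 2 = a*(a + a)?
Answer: 639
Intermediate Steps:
w(a) = -2 + 2*a² (w(a) = -2 + a*(a + a) = -2 + a*(2*a) = -2 + 2*a²)
(w(0 - 3) - 5)*A - 76 = ((-2 + 2*(0 - 3)²) - 5)*65 - 76 = ((-2 + 2*(-3)²) - 5)*65 - 76 = ((-2 + 2*9) - 5)*65 - 76 = ((-2 + 18) - 5)*65 - 76 = (16 - 5)*65 - 76 = 11*65 - 76 = 715 - 76 = 639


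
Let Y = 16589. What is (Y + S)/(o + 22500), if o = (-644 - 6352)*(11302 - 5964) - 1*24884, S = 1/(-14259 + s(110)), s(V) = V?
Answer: -1275640/2871864977 ≈ -0.00044418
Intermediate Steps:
S = -1/14149 (S = 1/(-14259 + 110) = 1/(-14149) = -1/14149 ≈ -7.0676e-5)
o = -37369532 (o = -6996*5338 - 24884 = -37344648 - 24884 = -37369532)
(Y + S)/(o + 22500) = (16589 - 1/14149)/(-37369532 + 22500) = (234717760/14149)/(-37347032) = (234717760/14149)*(-1/37347032) = -1275640/2871864977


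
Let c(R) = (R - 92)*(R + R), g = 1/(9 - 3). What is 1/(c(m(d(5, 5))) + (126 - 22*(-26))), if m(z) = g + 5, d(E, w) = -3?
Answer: -18/3587 ≈ -0.0050181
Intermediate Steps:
g = 1/6 ≈ 0.16667
m(z) = 31/6 (m(z) = 1/6 + 5 = 31/6)
c(R) = 2*R*(-92 + R) (c(R) = (-92 + R)*(2*R) = 2*R*(-92 + R))
1/(c(m(d(5, 5))) + (126 - 22*(-26))) = 1/(2*(31/6)*(-92 + 31/6) + (126 - 22*(-26))) = 1/(2*(31/6)*(-521/6) + (126 + 572)) = 1/(-16151/18 + 698) = 1/(-3587/18) = -18/3587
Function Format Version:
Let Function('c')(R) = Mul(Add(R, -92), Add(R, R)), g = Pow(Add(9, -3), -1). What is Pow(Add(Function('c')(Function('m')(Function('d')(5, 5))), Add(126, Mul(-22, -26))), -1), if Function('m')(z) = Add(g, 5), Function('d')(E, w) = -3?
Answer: Rational(-18, 3587) ≈ -0.0050181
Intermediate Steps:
g = Rational(1, 6) (g = Pow(6, -1) = Rational(1, 6) ≈ 0.16667)
Function('m')(z) = Rational(31, 6) (Function('m')(z) = Add(Rational(1, 6), 5) = Rational(31, 6))
Function('c')(R) = Mul(2, R, Add(-92, R)) (Function('c')(R) = Mul(Add(-92, R), Mul(2, R)) = Mul(2, R, Add(-92, R)))
Pow(Add(Function('c')(Function('m')(Function('d')(5, 5))), Add(126, Mul(-22, -26))), -1) = Pow(Add(Mul(2, Rational(31, 6), Add(-92, Rational(31, 6))), Add(126, Mul(-22, -26))), -1) = Pow(Add(Mul(2, Rational(31, 6), Rational(-521, 6)), Add(126, 572)), -1) = Pow(Add(Rational(-16151, 18), 698), -1) = Pow(Rational(-3587, 18), -1) = Rational(-18, 3587)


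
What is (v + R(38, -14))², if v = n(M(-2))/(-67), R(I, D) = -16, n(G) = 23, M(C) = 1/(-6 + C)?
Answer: 1199025/4489 ≈ 267.10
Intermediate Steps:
v = -23/67 (v = 23/(-67) = 23*(-1/67) = -23/67 ≈ -0.34328)
(v + R(38, -14))² = (-23/67 - 16)² = (-1095/67)² = 1199025/4489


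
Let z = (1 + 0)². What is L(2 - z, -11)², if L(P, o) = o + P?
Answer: 100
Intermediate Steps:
z = 1 (z = 1² = 1)
L(P, o) = P + o
L(2 - z, -11)² = ((2 - 1*1) - 11)² = ((2 - 1) - 11)² = (1 - 11)² = (-10)² = 100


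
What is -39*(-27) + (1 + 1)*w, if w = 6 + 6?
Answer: 1077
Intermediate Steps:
w = 12
-39*(-27) + (1 + 1)*w = -39*(-27) + (1 + 1)*12 = 1053 + 2*12 = 1053 + 24 = 1077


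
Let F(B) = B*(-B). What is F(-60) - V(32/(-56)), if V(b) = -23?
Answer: -3577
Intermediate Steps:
F(B) = -B²
F(-60) - V(32/(-56)) = -1*(-60)² - 1*(-23) = -1*3600 + 23 = -3600 + 23 = -3577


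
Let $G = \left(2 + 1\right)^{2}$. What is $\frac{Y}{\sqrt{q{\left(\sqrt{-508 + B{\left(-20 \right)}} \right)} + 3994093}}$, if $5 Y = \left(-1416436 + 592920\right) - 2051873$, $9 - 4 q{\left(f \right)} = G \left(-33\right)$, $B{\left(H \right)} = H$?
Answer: $- \frac{2875389 \sqrt{15976678}}{39941695} \approx -287.75$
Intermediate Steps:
$G = 9$ ($G = 3^{2} = 9$)
$q{\left(f \right)} = \frac{153}{2}$ ($q{\left(f \right)} = \frac{9}{4} - \frac{9 \left(-33\right)}{4} = \frac{9}{4} - - \frac{297}{4} = \frac{9}{4} + \frac{297}{4} = \frac{153}{2}$)
$Y = - \frac{2875389}{5}$ ($Y = \frac{\left(-1416436 + 592920\right) - 2051873}{5} = \frac{-823516 - 2051873}{5} = \frac{1}{5} \left(-2875389\right) = - \frac{2875389}{5} \approx -5.7508 \cdot 10^{5}$)
$\frac{Y}{\sqrt{q{\left(\sqrt{-508 + B{\left(-20 \right)}} \right)} + 3994093}} = - \frac{2875389}{5 \sqrt{\frac{153}{2} + 3994093}} = - \frac{2875389}{5 \sqrt{\frac{7988339}{2}}} = - \frac{2875389}{5 \frac{\sqrt{15976678}}{2}} = - \frac{2875389 \frac{\sqrt{15976678}}{7988339}}{5} = - \frac{2875389 \sqrt{15976678}}{39941695}$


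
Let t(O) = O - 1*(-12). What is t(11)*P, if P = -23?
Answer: -529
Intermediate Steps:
t(O) = 12 + O (t(O) = O + 12 = 12 + O)
t(11)*P = (12 + 11)*(-23) = 23*(-23) = -529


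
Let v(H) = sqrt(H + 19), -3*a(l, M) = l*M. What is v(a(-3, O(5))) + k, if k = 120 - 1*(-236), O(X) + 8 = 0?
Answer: 356 + sqrt(11) ≈ 359.32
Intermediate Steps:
O(X) = -8 (O(X) = -8 + 0 = -8)
a(l, M) = -M*l/3 (a(l, M) = -l*M/3 = -M*l/3)
v(H) = sqrt(19 + H)
k = 356 (k = 120 + 236 = 356)
v(a(-3, O(5))) + k = sqrt(19 - 1/3*(-8)*(-3)) + 356 = sqrt(19 - 8) + 356 = sqrt(11) + 356 = 356 + sqrt(11)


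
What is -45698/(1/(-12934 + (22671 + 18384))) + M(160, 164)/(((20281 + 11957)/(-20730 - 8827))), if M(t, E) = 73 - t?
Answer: -13809398522515/10746 ≈ -1.2851e+9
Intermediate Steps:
-45698/(1/(-12934 + (22671 + 18384))) + M(160, 164)/(((20281 + 11957)/(-20730 - 8827))) = -45698/(1/(-12934 + (22671 + 18384))) + (73 - 1*160)/(((20281 + 11957)/(-20730 - 8827))) = -45698/(1/(-12934 + 41055)) + (73 - 160)/((32238/(-29557))) = -45698/(1/28121) - 87/(32238*(-1/29557)) = -45698/1/28121 - 87/(-32238/29557) = -45698*28121 - 87*(-29557/32238) = -1285073458 + 857153/10746 = -13809398522515/10746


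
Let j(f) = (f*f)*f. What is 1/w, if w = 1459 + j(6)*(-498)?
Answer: -1/106109 ≈ -9.4243e-6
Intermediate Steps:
j(f) = f³ (j(f) = f²*f = f³)
w = -106109 (w = 1459 + 6³*(-498) = 1459 + 216*(-498) = 1459 - 107568 = -106109)
1/w = 1/(-106109) = -1/106109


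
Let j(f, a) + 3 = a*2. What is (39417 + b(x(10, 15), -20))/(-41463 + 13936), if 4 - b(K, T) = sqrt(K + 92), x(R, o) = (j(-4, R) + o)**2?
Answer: -39421/27527 + 6*sqrt(31)/27527 ≈ -1.4309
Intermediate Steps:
j(f, a) = -3 + 2*a (j(f, a) = -3 + a*2 = -3 + 2*a)
x(R, o) = (-3 + o + 2*R)**2 (x(R, o) = ((-3 + 2*R) + o)**2 = (-3 + o + 2*R)**2)
b(K, T) = 4 - sqrt(92 + K) (b(K, T) = 4 - sqrt(K + 92) = 4 - sqrt(92 + K))
(39417 + b(x(10, 15), -20))/(-41463 + 13936) = (39417 + (4 - sqrt(92 + (-3 + 15 + 2*10)**2)))/(-41463 + 13936) = (39417 + (4 - sqrt(92 + (-3 + 15 + 20)**2)))/(-27527) = (39417 + (4 - sqrt(92 + 32**2)))*(-1/27527) = (39417 + (4 - sqrt(92 + 1024)))*(-1/27527) = (39417 + (4 - sqrt(1116)))*(-1/27527) = (39417 + (4 - 6*sqrt(31)))*(-1/27527) = (39421 - 6*sqrt(31))*(-1/27527) = -39421/27527 + 6*sqrt(31)/27527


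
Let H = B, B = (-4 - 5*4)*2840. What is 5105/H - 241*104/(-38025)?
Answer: 7765357/13291200 ≈ 0.58425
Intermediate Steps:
B = -68160 (B = (-4 - 20)*2840 = -24*2840 = -68160)
H = -68160
5105/H - 241*104/(-38025) = 5105/(-68160) - 241*104/(-38025) = 5105*(-1/68160) - 25064*(-1/38025) = -1021/13632 + 1928/2925 = 7765357/13291200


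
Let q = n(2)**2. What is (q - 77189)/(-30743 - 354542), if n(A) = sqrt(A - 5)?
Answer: 77192/385285 ≈ 0.20035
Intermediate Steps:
n(A) = sqrt(-5 + A)
q = -3 (q = (sqrt(-5 + 2))**2 = (sqrt(-3))**2 = (I*sqrt(3))**2 = -3)
(q - 77189)/(-30743 - 354542) = (-3 - 77189)/(-30743 - 354542) = -77192/(-385285) = -77192*(-1/385285) = 77192/385285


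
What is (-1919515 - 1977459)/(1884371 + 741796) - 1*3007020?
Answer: -7896940589314/2626167 ≈ -3.0070e+6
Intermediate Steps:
(-1919515 - 1977459)/(1884371 + 741796) - 1*3007020 = -3896974/2626167 - 3007020 = -7896940589314/2626167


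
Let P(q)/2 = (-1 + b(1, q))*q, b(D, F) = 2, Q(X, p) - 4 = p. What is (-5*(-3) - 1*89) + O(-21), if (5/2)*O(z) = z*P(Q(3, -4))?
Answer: -74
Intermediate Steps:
Q(X, p) = 4 + p
P(q) = 2*q (P(q) = 2*((-1 + 2)*q) = 2*(1*q) = 2*q)
O(z) = 0 (O(z) = 2*(z*(2*(4 - 4)))/5 = 2*(z*(2*0))/5 = 2*(z*0)/5 = (⅖)*0 = 0)
(-5*(-3) - 1*89) + O(-21) = (-5*(-3) - 1*89) + 0 = (15 - 89) + 0 = -74 + 0 = -74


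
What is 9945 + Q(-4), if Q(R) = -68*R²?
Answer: 8857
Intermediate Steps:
9945 + Q(-4) = 9945 - 68*(-4)² = 9945 - 68*16 = 9945 - 1088 = 8857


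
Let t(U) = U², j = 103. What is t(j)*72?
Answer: 763848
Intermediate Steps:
t(j)*72 = 103²*72 = 10609*72 = 763848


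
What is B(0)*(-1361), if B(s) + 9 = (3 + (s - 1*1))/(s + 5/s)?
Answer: 12249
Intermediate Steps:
B(s) = -9 + (2 + s)/(s + 5/s) (B(s) = -9 + (3 + (s - 1*1))/(s + 5/s) = -9 + (3 + (s - 1))/(s + 5/s) = -9 + (3 + (-1 + s))/(s + 5/s) = -9 + (2 + s)/(s + 5/s))
B(0)*(-1361) = ((-45 - 8*0² + 2*0)/(5 + 0²))*(-1361) = ((-45 - 8*0 + 0)/(5 + 0))*(-1361) = ((-45 + 0 + 0)/5)*(-1361) = ((⅕)*(-45))*(-1361) = -9*(-1361) = 12249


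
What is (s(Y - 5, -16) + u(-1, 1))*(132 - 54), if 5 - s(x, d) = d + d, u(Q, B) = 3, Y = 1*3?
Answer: 3120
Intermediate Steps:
Y = 3
s(x, d) = 5 - 2*d (s(x, d) = 5 - (d + d) = 5 - 2*d)
(s(Y - 5, -16) + u(-1, 1))*(132 - 54) = ((5 - 2*(-16)) + 3)*(132 - 54) = ((5 + 32) + 3)*78 = (37 + 3)*78 = 40*78 = 3120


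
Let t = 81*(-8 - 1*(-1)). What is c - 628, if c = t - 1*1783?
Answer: -2978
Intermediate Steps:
t = -567 (t = 81*(-8 + 1) = 81*(-7) = -567)
c = -2350 (c = -567 - 1*1783 = -567 - 1783 = -2350)
c - 628 = -2350 - 628 = -2978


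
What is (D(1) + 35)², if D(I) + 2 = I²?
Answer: 1156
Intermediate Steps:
D(I) = -2 + I²
(D(1) + 35)² = ((-2 + 1²) + 35)² = ((-2 + 1) + 35)² = (-1 + 35)² = 34² = 1156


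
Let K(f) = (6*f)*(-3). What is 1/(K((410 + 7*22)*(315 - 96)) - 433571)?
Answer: -1/2656859 ≈ -3.7638e-7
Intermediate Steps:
K(f) = -18*f
1/(K((410 + 7*22)*(315 - 96)) - 433571) = 1/(-18*(410 + 7*22)*(315 - 96) - 433571) = 1/(-18*(410 + 154)*219 - 433571) = 1/(-10152*219 - 433571) = 1/(-18*123516 - 433571) = 1/(-2223288 - 433571) = 1/(-2656859) = -1/2656859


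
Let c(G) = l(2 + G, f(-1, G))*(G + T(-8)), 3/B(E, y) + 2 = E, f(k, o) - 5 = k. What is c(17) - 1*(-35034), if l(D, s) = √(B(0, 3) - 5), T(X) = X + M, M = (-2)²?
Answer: 35034 + 13*I*√26/2 ≈ 35034.0 + 33.144*I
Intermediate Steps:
f(k, o) = 5 + k
M = 4
B(E, y) = 3/(-2 + E)
T(X) = 4 + X (T(X) = X + 4 = 4 + X)
l(D, s) = I*√26/2 (l(D, s) = √(3/(-2 + 0) - 5) = √(3/(-2) - 5) = √(3*(-½) - 5) = √(-3/2 - 5) = √(-13/2) = I*√26/2)
c(G) = I*√26*(-4 + G)/2 (c(G) = (I*√26/2)*(G + (4 - 8)) = (I*√26/2)*(G - 4) = (I*√26/2)*(-4 + G) = I*√26*(-4 + G)/2)
c(17) - 1*(-35034) = I*√26*(-4 + 17)/2 - 1*(-35034) = (½)*I*√26*13 + 35034 = 13*I*√26/2 + 35034 = 35034 + 13*I*√26/2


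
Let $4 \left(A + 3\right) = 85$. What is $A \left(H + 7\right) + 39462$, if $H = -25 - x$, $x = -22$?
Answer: $39535$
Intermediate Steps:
$A = \frac{73}{4}$ ($A = -3 + \frac{1}{4} \cdot 85 = -3 + \frac{85}{4} = \frac{73}{4} \approx 18.25$)
$H = -3$ ($H = -25 - -22 = -25 + 22 = -3$)
$A \left(H + 7\right) + 39462 = \frac{73 \left(-3 + 7\right)}{4} + 39462 = \frac{73}{4} \cdot 4 + 39462 = 73 + 39462 = 39535$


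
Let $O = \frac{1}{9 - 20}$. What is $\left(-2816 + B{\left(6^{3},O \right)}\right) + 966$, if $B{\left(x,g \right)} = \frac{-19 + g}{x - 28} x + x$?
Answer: $- \frac{856118}{517} \approx -1655.9$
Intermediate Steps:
$O = - \frac{1}{11}$ ($O = \frac{1}{-11} = - \frac{1}{11} \approx -0.090909$)
$B{\left(x,g \right)} = x + \frac{x \left(-19 + g\right)}{-28 + x}$ ($B{\left(x,g \right)} = \frac{-19 + g}{-28 + x} x + x = \frac{x \left(-19 + g\right)}{-28 + x} + x = x + \frac{x \left(-19 + g\right)}{-28 + x}$)
$\left(-2816 + B{\left(6^{3},O \right)}\right) + 966 = \left(-2816 + \frac{6^{3} \left(-47 - \frac{1}{11} + 6^{3}\right)}{-28 + 6^{3}}\right) + 966 = \left(-2816 + \frac{216 \left(-47 - \frac{1}{11} + 216\right)}{-28 + 216}\right) + 966 = \left(-2816 + 216 \cdot \frac{1}{188} \cdot \frac{1858}{11}\right) + 966 = \left(-2816 + \frac{100332}{517}\right) + 966 = - \frac{1355540}{517} + 966 = - \frac{856118}{517}$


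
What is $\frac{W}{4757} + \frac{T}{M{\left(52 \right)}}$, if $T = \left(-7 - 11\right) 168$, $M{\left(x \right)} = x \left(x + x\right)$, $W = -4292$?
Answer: $- \frac{2349769}{1607866} \approx -1.4614$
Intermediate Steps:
$M{\left(x \right)} = 2 x^{2}$ ($M{\left(x \right)} = x 2 x = 2 x^{2}$)
$T = -3024$ ($T = \left(-7 - 11\right) 168 = \left(-18\right) 168 = -3024$)
$\frac{W}{4757} + \frac{T}{M{\left(52 \right)}} = - \frac{4292}{4757} - \frac{3024}{2 \cdot 52^{2}} = \left(-4292\right) \frac{1}{4757} - \frac{3024}{2 \cdot 2704} = - \frac{4292}{4757} - \frac{3024}{5408} = - \frac{4292}{4757} - \frac{189}{338} = - \frac{2349769}{1607866}$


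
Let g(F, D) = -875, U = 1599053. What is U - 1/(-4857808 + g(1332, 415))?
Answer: 7769291627200/4858683 ≈ 1.5991e+6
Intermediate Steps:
U - 1/(-4857808 + g(1332, 415)) = 1599053 - 1/(-4857808 - 875) = 1599053 - 1/(-4858683) = 1599053 - 1*(-1/4858683) = 1599053 + 1/4858683 = 7769291627200/4858683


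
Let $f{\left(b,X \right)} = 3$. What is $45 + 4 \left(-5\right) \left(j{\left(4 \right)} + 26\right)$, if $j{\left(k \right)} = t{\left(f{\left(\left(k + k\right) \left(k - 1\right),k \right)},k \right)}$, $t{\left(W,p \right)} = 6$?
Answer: $-595$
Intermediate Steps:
$j{\left(k \right)} = 6$
$45 + 4 \left(-5\right) \left(j{\left(4 \right)} + 26\right) = 45 + 4 \left(-5\right) \left(6 + 26\right) = 45 - 640 = -595$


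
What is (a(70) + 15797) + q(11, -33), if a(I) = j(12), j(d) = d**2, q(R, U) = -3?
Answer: 15938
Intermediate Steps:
a(I) = 144 (a(I) = 12**2 = 144)
(a(70) + 15797) + q(11, -33) = (144 + 15797) - 3 = 15941 - 3 = 15938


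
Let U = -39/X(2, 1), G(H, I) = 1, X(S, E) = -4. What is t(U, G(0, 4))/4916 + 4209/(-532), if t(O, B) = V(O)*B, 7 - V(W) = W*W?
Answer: -82953173/10461248 ≈ -7.9296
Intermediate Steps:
V(W) = 7 - W² (V(W) = 7 - W*W = 7 - W²)
U = 39/4 (U = -39/(-4) = -39*(-¼) = 39/4 ≈ 9.7500)
t(O, B) = B*(7 - O²) (t(O, B) = (7 - O²)*B = B*(7 - O²))
t(U, G(0, 4))/4916 + 4209/(-532) = (1*(7 - (39/4)²))/4916 + 4209/(-532) = (1*(7 - 1*1521/16))*(1/4916) + 4209*(-1/532) = (1*(7 - 1521/16))*(1/4916) - 4209/532 = (1*(-1409/16))*(1/4916) - 4209/532 = -1409/16*1/4916 - 4209/532 = -1409/78656 - 4209/532 = -82953173/10461248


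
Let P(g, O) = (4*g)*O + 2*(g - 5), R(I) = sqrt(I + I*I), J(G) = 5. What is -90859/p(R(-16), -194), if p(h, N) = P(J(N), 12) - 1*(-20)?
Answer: -90859/260 ≈ -349.46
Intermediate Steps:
R(I) = sqrt(I + I**2)
P(g, O) = -10 + 2*g + 4*O*g (P(g, O) = 4*O*g + 2*(-5 + g) = 4*O*g + (-10 + 2*g) = -10 + 2*g + 4*O*g)
p(h, N) = 260 (p(h, N) = (-10 + 2*5 + 4*12*5) - 1*(-20) = (-10 + 10 + 240) + 20 = 240 + 20 = 260)
-90859/p(R(-16), -194) = -90859/260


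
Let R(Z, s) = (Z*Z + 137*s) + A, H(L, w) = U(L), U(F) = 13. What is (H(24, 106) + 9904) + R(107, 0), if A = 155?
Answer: 21521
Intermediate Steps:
H(L, w) = 13
R(Z, s) = 155 + Z² + 137*s (R(Z, s) = (Z*Z + 137*s) + 155 = (Z² + 137*s) + 155 = 155 + Z² + 137*s)
(H(24, 106) + 9904) + R(107, 0) = (13 + 9904) + (155 + 107² + 137*0) = 9917 + (155 + 11449 + 0) = 9917 + 11604 = 21521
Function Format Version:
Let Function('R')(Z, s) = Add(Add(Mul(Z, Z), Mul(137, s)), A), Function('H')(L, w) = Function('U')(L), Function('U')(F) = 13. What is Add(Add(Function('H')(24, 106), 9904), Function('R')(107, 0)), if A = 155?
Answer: 21521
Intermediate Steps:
Function('H')(L, w) = 13
Function('R')(Z, s) = Add(155, Pow(Z, 2), Mul(137, s)) (Function('R')(Z, s) = Add(Add(Mul(Z, Z), Mul(137, s)), 155) = Add(Add(Pow(Z, 2), Mul(137, s)), 155) = Add(155, Pow(Z, 2), Mul(137, s)))
Add(Add(Function('H')(24, 106), 9904), Function('R')(107, 0)) = Add(Add(13, 9904), Add(155, Pow(107, 2), Mul(137, 0))) = Add(9917, Add(155, 11449, 0)) = Add(9917, 11604) = 21521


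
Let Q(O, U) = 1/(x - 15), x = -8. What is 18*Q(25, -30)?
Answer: -18/23 ≈ -0.78261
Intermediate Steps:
Q(O, U) = -1/23 (Q(O, U) = 1/(-8 - 15) = 1/(-23) = -1/23)
18*Q(25, -30) = 18*(-1/23) = -18/23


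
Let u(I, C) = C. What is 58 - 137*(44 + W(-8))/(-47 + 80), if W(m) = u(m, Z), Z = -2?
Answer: -1280/11 ≈ -116.36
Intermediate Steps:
W(m) = -2
58 - 137*(44 + W(-8))/(-47 + 80) = 58 - 137*(44 - 2)/(-47 + 80) = 58 - 5754/33 = 58 - 137*14/11 = 58 - 1918/11 = -1280/11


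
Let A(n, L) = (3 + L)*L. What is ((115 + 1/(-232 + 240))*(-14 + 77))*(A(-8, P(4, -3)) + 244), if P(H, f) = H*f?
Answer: 2553012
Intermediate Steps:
A(n, L) = L*(3 + L)
((115 + 1/(-232 + 240))*(-14 + 77))*(A(-8, P(4, -3)) + 244) = ((115 + 1/(-232 + 240))*(-14 + 77))*((4*(-3))*(3 + 4*(-3)) + 244) = ((115 + 1/8)*63)*(-12*(3 - 12) + 244) = ((115 + ⅛)*63)*(-12*(-9) + 244) = ((921/8)*63)*(108 + 244) = (58023/8)*352 = 2553012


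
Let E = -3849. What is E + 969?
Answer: -2880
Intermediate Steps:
E + 969 = -3849 + 969 = -2880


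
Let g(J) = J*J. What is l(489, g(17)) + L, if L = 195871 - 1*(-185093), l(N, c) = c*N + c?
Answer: 522574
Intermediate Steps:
g(J) = J²
l(N, c) = c + N*c (l(N, c) = N*c + c = c + N*c)
L = 380964 (L = 195871 + 185093 = 380964)
l(489, g(17)) + L = 17²*(1 + 489) + 380964 = 289*490 + 380964 = 141610 + 380964 = 522574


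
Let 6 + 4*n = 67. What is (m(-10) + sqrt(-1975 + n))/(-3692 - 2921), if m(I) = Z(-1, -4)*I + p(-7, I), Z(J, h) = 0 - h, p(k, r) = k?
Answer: 47/6613 - 3*I*sqrt(871)/13226 ≈ 0.0071072 - 0.0066942*I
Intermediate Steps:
Z(J, h) = -h
n = 61/4 (n = -3/2 + (1/4)*67 = -3/2 + 67/4 = 61/4 ≈ 15.250)
m(I) = -7 + 4*I (m(I) = (-1*(-4))*I - 7 = 4*I - 7 = -7 + 4*I)
(m(-10) + sqrt(-1975 + n))/(-3692 - 2921) = ((-7 + 4*(-10)) + sqrt(-1975 + 61/4))/(-3692 - 2921) = ((-7 - 40) + sqrt(-7839/4))/(-6613) = (-47 + 3*I*sqrt(871)/2)*(-1/6613) = 47/6613 - 3*I*sqrt(871)/13226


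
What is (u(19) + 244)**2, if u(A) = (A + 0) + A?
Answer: 79524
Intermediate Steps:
u(A) = 2*A (u(A) = A + A = 2*A)
(u(19) + 244)**2 = (2*19 + 244)**2 = (38 + 244)**2 = 282**2 = 79524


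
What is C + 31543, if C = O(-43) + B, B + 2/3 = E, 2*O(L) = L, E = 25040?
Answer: 339365/6 ≈ 56561.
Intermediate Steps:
O(L) = L/2
B = 75118/3 (B = -2/3 + 25040 = 75118/3 ≈ 25039.)
C = 150107/6 (C = (1/2)*(-43) + 75118/3 = -43/2 + 75118/3 = 150107/6 ≈ 25018.)
C + 31543 = 150107/6 + 31543 = 339365/6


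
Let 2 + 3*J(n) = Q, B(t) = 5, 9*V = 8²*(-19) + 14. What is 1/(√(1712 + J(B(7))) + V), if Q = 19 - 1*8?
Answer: -10818/1305889 - 567*√35/1305889 ≈ -0.010853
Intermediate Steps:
V = -1202/9 (V = (8²*(-19) + 14)/9 = (64*(-19) + 14)/9 = (-1216 + 14)/9 = (⅑)*(-1202) = -1202/9 ≈ -133.56)
Q = 11 (Q = 19 - 8 = 11)
J(n) = 3 (J(n) = -⅔ + (⅓)*11 = -⅔ + 11/3 = 3)
1/(√(1712 + J(B(7))) + V) = 1/(√(1712 + 3) - 1202/9) = 1/(√1715 - 1202/9) = 1/(7*√35 - 1202/9) = 1/(-1202/9 + 7*√35)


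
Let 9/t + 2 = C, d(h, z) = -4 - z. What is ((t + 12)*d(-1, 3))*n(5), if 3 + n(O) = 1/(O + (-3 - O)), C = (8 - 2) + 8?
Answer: 595/2 ≈ 297.50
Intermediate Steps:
C = 14 (C = 6 + 8 = 14)
t = ¾ (t = 9/(-2 + 14) = 9/12 = 9*(1/12) = ¾ ≈ 0.75000)
n(O) = -10/3 (n(O) = -3 + 1/(O + (-3 - O)) = -3 + 1/(-3) = -3 - ⅓ = -10/3)
((t + 12)*d(-1, 3))*n(5) = ((¾ + 12)*(-4 - 1*3))*(-10/3) = (51*(-4 - 3)/4)*(-10/3) = ((51/4)*(-7))*(-10/3) = -357/4*(-10/3) = 595/2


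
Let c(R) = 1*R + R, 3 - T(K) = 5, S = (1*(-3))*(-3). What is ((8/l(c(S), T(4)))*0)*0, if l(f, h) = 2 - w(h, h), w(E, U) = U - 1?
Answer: 0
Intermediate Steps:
w(E, U) = -1 + U
S = 9 (S = -3*(-3) = 9)
T(K) = -2 (T(K) = 3 - 1*5 = 3 - 5 = -2)
c(R) = 2*R (c(R) = R + R = 2*R)
l(f, h) = 3 - h (l(f, h) = 2 - (-1 + h) = 2 + (1 - h) = 3 - h)
((8/l(c(S), T(4)))*0)*0 = ((8/(3 - 1*(-2)))*0)*0 = ((8/(3 + 2))*0)*0 = ((8/5)*0)*0 = 0*0 = 0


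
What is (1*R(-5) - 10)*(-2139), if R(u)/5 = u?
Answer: 74865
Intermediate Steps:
R(u) = 5*u
(1*R(-5) - 10)*(-2139) = (1*(5*(-5)) - 10)*(-2139) = (1*(-25) - 10)*(-2139) = (-25 - 10)*(-2139) = -35*(-2139) = 74865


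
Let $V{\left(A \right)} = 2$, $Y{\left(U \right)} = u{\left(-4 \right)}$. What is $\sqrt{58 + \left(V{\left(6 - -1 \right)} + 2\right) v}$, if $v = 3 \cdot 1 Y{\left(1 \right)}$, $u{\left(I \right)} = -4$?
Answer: $\sqrt{10} \approx 3.1623$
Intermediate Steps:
$Y{\left(U \right)} = -4$
$v = -12$ ($v = 3 \cdot 1 \left(-4\right) = 3 \left(-4\right) = -12$)
$\sqrt{58 + \left(V{\left(6 - -1 \right)} + 2\right) v} = \sqrt{58 + \left(2 + 2\right) \left(-12\right)} = \sqrt{58 + 4 \left(-12\right)} = \sqrt{58 - 48} = \sqrt{10}$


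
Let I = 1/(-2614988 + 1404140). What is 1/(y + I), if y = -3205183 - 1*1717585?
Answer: -1210848/5960723787265 ≈ -2.0314e-7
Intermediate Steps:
y = -4922768 (y = -3205183 - 1717585 = -4922768)
I = -1/1210848 (I = 1/(-1210848) = -1/1210848 ≈ -8.2587e-7)
1/(y + I) = 1/(-4922768 - 1/1210848) = 1/(-5960723787265/1210848) = -1210848/5960723787265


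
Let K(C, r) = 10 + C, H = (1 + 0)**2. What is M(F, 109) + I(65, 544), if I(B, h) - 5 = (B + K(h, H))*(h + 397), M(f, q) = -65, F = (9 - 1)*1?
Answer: 582419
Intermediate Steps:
H = 1 (H = 1**2 = 1)
F = 8 (F = 8*1 = 8)
I(B, h) = 5 + (397 + h)*(10 + B + h) (I(B, h) = 5 + (B + (10 + h))*(h + 397) = 5 + (10 + B + h)*(397 + h) = 5 + (397 + h)*(10 + B + h))
M(F, 109) + I(65, 544) = -65 + (3975 + 544**2 + 397*65 + 407*544 + 65*544) = -65 + (3975 + 295936 + 25805 + 221408 + 35360) = -65 + 582484 = 582419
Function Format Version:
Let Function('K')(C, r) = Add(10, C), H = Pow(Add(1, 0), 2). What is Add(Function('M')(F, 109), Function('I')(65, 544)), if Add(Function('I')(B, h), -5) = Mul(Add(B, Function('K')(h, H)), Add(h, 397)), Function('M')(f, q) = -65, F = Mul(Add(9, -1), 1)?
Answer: 582419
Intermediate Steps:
H = 1 (H = Pow(1, 2) = 1)
F = 8 (F = Mul(8, 1) = 8)
Function('I')(B, h) = Add(5, Mul(Add(397, h), Add(10, B, h))) (Function('I')(B, h) = Add(5, Mul(Add(B, Add(10, h)), Add(h, 397))) = Add(5, Mul(Add(10, B, h), Add(397, h))) = Add(5, Mul(Add(397, h), Add(10, B, h))))
Add(Function('M')(F, 109), Function('I')(65, 544)) = Add(-65, Add(3975, Pow(544, 2), Mul(397, 65), Mul(407, 544), Mul(65, 544))) = Add(-65, Add(3975, 295936, 25805, 221408, 35360)) = Add(-65, 582484) = 582419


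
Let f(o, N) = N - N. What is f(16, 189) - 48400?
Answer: -48400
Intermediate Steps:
f(o, N) = 0
f(16, 189) - 48400 = 0 - 48400 = -48400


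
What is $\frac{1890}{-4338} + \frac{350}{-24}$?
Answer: $- \frac{43435}{2892} \approx -15.019$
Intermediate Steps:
$\frac{1890}{-4338} + \frac{350}{-24} = 1890 \left(- \frac{1}{4338}\right) + 350 \left(- \frac{1}{24}\right) = - \frac{105}{241} - \frac{175}{12} = - \frac{43435}{2892}$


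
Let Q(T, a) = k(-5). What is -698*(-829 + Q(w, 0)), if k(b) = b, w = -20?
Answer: 582132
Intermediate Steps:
Q(T, a) = -5
-698*(-829 + Q(w, 0)) = -698*(-829 - 5) = -698*(-834) = 582132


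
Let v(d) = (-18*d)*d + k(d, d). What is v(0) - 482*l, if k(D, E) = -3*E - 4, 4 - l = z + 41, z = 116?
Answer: 73742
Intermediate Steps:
l = -153 (l = 4 - (116 + 41) = 4 - 1*157 = 4 - 157 = -153)
k(D, E) = -4 - 3*E
v(d) = -4 - 18*d**2 - 3*d (v(d) = (-18*d)*d + (-4 - 3*d) = -18*d**2 + (-4 - 3*d) = -4 - 18*d**2 - 3*d)
v(0) - 482*l = (-4 - 18*0**2 - 3*0) - 482*(-153) = (-4 - 18*0 + 0) + 73746 = (-4 + 0 + 0) + 73746 = -4 + 73746 = 73742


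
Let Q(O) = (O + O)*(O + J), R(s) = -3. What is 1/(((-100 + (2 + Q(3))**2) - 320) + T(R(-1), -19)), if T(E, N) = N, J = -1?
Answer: -1/243 ≈ -0.0041152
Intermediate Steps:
Q(O) = 2*O*(-1 + O) (Q(O) = (O + O)*(O - 1) = (2*O)*(-1 + O) = 2*O*(-1 + O))
1/(((-100 + (2 + Q(3))**2) - 320) + T(R(-1), -19)) = 1/(((-100 + (2 + 2*3*(-1 + 3))**2) - 320) - 19) = 1/(((-100 + (2 + 2*3*2)**2) - 320) - 19) = 1/(((-100 + (2 + 12)**2) - 320) - 19) = 1/(((-100 + 14**2) - 320) - 19) = 1/(((-100 + 196) - 320) - 19) = 1/((96 - 320) - 19) = 1/(-224 - 19) = 1/(-243) = -1/243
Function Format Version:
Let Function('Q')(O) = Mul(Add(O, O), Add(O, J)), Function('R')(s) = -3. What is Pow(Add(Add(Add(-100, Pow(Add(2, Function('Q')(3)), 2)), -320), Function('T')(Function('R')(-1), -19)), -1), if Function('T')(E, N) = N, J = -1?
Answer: Rational(-1, 243) ≈ -0.0041152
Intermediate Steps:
Function('Q')(O) = Mul(2, O, Add(-1, O)) (Function('Q')(O) = Mul(Add(O, O), Add(O, -1)) = Mul(Mul(2, O), Add(-1, O)) = Mul(2, O, Add(-1, O)))
Pow(Add(Add(Add(-100, Pow(Add(2, Function('Q')(3)), 2)), -320), Function('T')(Function('R')(-1), -19)), -1) = Pow(Add(Add(Add(-100, Pow(Add(2, Mul(2, 3, Add(-1, 3))), 2)), -320), -19), -1) = Pow(Add(Add(Add(-100, Pow(Add(2, Mul(2, 3, 2)), 2)), -320), -19), -1) = Pow(Add(Add(Add(-100, Pow(Add(2, 12), 2)), -320), -19), -1) = Pow(Add(Add(Add(-100, Pow(14, 2)), -320), -19), -1) = Pow(Add(Add(Add(-100, 196), -320), -19), -1) = Pow(Add(Add(96, -320), -19), -1) = Pow(Add(-224, -19), -1) = Pow(-243, -1) = Rational(-1, 243)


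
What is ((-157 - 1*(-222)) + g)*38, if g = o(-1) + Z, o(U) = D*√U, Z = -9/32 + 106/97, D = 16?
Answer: 3881301/1552 + 608*I ≈ 2500.8 + 608.0*I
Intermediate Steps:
Z = 2519/3104 (Z = -9*1/32 + 106*(1/97) = -9/32 + 106/97 = 2519/3104 ≈ 0.81153)
o(U) = 16*√U
g = 2519/3104 + 16*I (g = 16*√(-1) + 2519/3104 = 16*I + 2519/3104 = 2519/3104 + 16*I ≈ 0.81153 + 16.0*I)
((-157 - 1*(-222)) + g)*38 = ((-157 - 1*(-222)) + (2519/3104 + 16*I))*38 = ((-157 + 222) + (2519/3104 + 16*I))*38 = (65 + (2519/3104 + 16*I))*38 = (204279/3104 + 16*I)*38 = 3881301/1552 + 608*I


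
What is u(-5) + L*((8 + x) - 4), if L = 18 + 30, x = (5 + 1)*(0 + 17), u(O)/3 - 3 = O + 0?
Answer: 5082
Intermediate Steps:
u(O) = 9 + 3*O (u(O) = 9 + 3*(O + 0) = 9 + 3*O)
x = 102 (x = 6*17 = 102)
L = 48
u(-5) + L*((8 + x) - 4) = (9 + 3*(-5)) + 48*((8 + 102) - 4) = (9 - 15) + 48*(110 - 4) = -6 + 48*106 = -6 + 5088 = 5082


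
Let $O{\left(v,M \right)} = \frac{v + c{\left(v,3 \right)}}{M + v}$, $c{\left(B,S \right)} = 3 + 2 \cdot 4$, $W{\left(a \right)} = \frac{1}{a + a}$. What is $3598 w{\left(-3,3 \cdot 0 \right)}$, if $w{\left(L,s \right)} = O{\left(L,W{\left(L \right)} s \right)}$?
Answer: $- \frac{28784}{3} \approx -9594.7$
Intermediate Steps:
$W{\left(a \right)} = \frac{1}{2 a}$
$c{\left(B,S \right)} = 11$ ($c{\left(B,S \right)} = 3 + 8 = 11$)
$O{\left(v,M \right)} = \frac{11 + v}{M + v}$ ($O{\left(v,M \right)} = \frac{v + 11}{M + v} = \frac{11 + v}{M + v}$)
$w{\left(L,s \right)} = \frac{11 + L}{L + \frac{s}{2 L}}$ ($w{\left(L,s \right)} = \frac{11 + L}{\frac{1}{2 L} s + L} = \frac{11 + L}{\frac{s}{2 L} + L} = \frac{11 + L}{L + \frac{s}{2 L}}$)
$3598 w{\left(-3,3 \cdot 0 \right)} = 3598 \cdot 2 \left(-3\right) \frac{1}{3 \cdot 0 + 2 \left(-3\right)^{2}} \left(11 - 3\right) = 3598 \cdot 2 \left(-3\right) \frac{1}{0 + 2 \cdot 9} \cdot 8 = 3598 \cdot 2 \left(-3\right) \frac{1}{0 + 18} \cdot 8 = 3598 \cdot 2 \left(-3\right) \frac{1}{18} \cdot 8 = 3598 \left(- \frac{8}{3}\right) = - \frac{28784}{3}$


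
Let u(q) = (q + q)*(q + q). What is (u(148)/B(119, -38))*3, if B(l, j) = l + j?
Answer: 87616/27 ≈ 3245.0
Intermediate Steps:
B(l, j) = j + l
u(q) = 4*q² (u(q) = (2*q)*(2*q) = 4*q²)
(u(148)/B(119, -38))*3 = ((4*148²)/(-38 + 119))*3 = ((4*21904)/81)*3 = (87616*(1/81))*3 = (87616/81)*3 = 87616/27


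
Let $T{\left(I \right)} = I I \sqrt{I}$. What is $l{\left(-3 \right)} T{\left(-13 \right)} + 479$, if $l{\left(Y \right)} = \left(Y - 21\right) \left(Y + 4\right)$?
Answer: $479 - 4056 i \sqrt{13} \approx 479.0 - 14624.0 i$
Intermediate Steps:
$T{\left(I \right)} = I^{\frac{5}{2}}$ ($T{\left(I \right)} = I^{2} \sqrt{I} = I^{\frac{5}{2}}$)
$l{\left(Y \right)} = \left(-21 + Y\right) \left(4 + Y\right)$
$l{\left(-3 \right)} T{\left(-13 \right)} + 479 = \left(-84 + \left(-3\right)^{2} - -51\right) \left(-13\right)^{\frac{5}{2}} + 479 = \left(-84 + 9 + 51\right) 169 i \sqrt{13} + 479 = - 24 \cdot 169 i \sqrt{13} + 479 = - 4056 i \sqrt{13} + 479 = 479 - 4056 i \sqrt{13}$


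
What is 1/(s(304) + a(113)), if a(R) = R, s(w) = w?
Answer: 1/417 ≈ 0.0023981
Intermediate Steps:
1/(s(304) + a(113)) = 1/(304 + 113) = 1/417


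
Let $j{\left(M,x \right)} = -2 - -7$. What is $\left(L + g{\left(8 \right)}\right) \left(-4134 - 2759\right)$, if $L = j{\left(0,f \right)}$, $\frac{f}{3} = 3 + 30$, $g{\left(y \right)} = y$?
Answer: $-89609$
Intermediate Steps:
$f = 99$ ($f = 3 \left(3 + 30\right) = 3 \cdot 33 = 99$)
$j{\left(M,x \right)} = 5$ ($j{\left(M,x \right)} = -2 + 7 = 5$)
$L = 5$
$\left(L + g{\left(8 \right)}\right) \left(-4134 - 2759\right) = \left(5 + 8\right) \left(-4134 - 2759\right) = 13 \left(-6893\right) = -89609$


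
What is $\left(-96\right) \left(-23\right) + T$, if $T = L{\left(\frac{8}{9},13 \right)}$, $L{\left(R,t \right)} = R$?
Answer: $\frac{19880}{9} \approx 2208.9$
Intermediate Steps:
$T = \frac{8}{9} \approx 0.88889$
$\left(-96\right) \left(-23\right) + T = \left(-96\right) \left(-23\right) + \frac{8}{9} = 2208 + \frac{8}{9} = \frac{19880}{9}$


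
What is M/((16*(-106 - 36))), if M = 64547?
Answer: -64547/2272 ≈ -28.410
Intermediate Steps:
M/((16*(-106 - 36))) = 64547/((16*(-106 - 36))) = 64547/((16*(-142))) = 64547/(-2272) = 64547*(-1/2272) = -64547/2272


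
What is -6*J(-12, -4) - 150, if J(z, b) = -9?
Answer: -96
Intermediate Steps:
-6*J(-12, -4) - 150 = -6*(-9) - 150 = 54 - 150 = -96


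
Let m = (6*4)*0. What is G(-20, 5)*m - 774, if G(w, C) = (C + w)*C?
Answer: -774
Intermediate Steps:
G(w, C) = C*(C + w)
m = 0 (m = 24*0 = 0)
G(-20, 5)*m - 774 = (5*(5 - 20))*0 - 774 = (5*(-15))*0 - 774 = -75*0 - 774 = 0 - 774 = -774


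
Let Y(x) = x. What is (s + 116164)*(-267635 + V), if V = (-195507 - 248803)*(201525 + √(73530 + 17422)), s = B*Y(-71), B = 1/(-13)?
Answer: -135223335568948155/13 - 1341996589860*√22738/13 ≈ -1.0417e+16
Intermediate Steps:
B = -1/13 (B = 1*(-1/13) = -1/13 ≈ -0.076923)
s = 71/13 (s = -1/13*(-71) = 71/13 ≈ 5.4615)
V = -89539572750 - 888620*√22738 (V = -444310*(201525 + √90952) = -444310*(201525 + 2*√22738) = -89539572750 - 888620*√22738 ≈ -8.9674e+10)
(s + 116164)*(-267635 + V) = (71/13 + 116164)*(-267635 + (-89539572750 - 888620*√22738)) = 1510203*(-89539840385 - 888620*√22738)/13 = -135223335568948155/13 - 1341996589860*√22738/13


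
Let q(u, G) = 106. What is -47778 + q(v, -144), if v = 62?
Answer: -47672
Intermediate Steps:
-47778 + q(v, -144) = -47778 + 106 = -47672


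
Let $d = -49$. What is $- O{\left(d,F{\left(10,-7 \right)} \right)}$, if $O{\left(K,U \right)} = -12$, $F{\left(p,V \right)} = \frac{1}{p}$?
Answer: $12$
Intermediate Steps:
$- O{\left(d,F{\left(10,-7 \right)} \right)} = \left(-1\right) \left(-12\right) = 12$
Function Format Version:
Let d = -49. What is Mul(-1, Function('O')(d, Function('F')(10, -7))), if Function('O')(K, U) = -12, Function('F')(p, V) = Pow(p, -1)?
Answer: 12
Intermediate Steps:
Mul(-1, Function('O')(d, Function('F')(10, -7))) = Mul(-1, -12) = 12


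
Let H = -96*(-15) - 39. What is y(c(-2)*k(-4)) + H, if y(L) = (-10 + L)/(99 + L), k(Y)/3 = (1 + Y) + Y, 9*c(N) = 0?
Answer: 138689/99 ≈ 1400.9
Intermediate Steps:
c(N) = 0 (c(N) = (⅑)*0 = 0)
H = 1401 (H = 1440 - 39 = 1401)
k(Y) = 3 + 6*Y (k(Y) = 3*((1 + Y) + Y) = 3*(1 + 2*Y) = 3 + 6*Y)
y(L) = (-10 + L)/(99 + L)
y(c(-2)*k(-4)) + H = (-10 + 0*(3 + 6*(-4)))/(99 + 0*(3 + 6*(-4))) + 1401 = (-10 + 0*(3 - 24))/(99 + 0*(3 - 24)) + 1401 = (-10 + 0*(-21))/(99 + 0*(-21)) + 1401 = (-10 + 0)/(99 + 0) + 1401 = -10/99 + 1401 = 138689/99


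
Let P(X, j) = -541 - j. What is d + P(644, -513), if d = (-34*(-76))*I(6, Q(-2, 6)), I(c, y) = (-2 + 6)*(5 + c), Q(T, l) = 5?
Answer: 113668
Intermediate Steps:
I(c, y) = 20 + 4*c (I(c, y) = 4*(5 + c) = 20 + 4*c)
d = 113696 (d = (-34*(-76))*(20 + 4*6) = 2584*(20 + 24) = 2584*44 = 113696)
d + P(644, -513) = 113696 + (-541 - 1*(-513)) = 113696 + (-541 + 513) = 113696 - 28 = 113668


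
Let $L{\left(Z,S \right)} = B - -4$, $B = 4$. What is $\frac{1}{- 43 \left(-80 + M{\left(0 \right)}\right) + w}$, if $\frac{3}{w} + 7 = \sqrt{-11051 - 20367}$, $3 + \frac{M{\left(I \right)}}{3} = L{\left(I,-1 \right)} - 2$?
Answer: $\frac{16011455}{48882961431} + \frac{i \sqrt{31418}}{97765922862} \approx 0.00032755 + 1.813 \cdot 10^{-9} i$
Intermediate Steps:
$L{\left(Z,S \right)} = 8$ ($L{\left(Z,S \right)} = 4 - -4 = 4 + 4 = 8$)
$M{\left(I \right)} = 9$ ($M{\left(I \right)} = -9 + 3 \left(8 - 2\right) = -9 + 3 \cdot 6 = -9 + 18 = 9$)
$w = \frac{3}{-7 + i \sqrt{31418}}$ ($w = \frac{3}{-7 + \sqrt{-11051 - 20367}} = \frac{3}{-7 + \sqrt{-31418}} = \frac{3}{-7 + i \sqrt{31418}} \approx -0.00066737 - 0.016899 i$)
$\frac{1}{- 43 \left(-80 + M{\left(0 \right)}\right) + w} = \frac{1}{- 43 \left(-80 + 9\right) - \left(\frac{7}{10489} + \frac{i \sqrt{31418}}{10489}\right)} = \frac{1}{\left(-43\right) \left(-71\right) - \left(\frac{7}{10489} + \frac{i \sqrt{31418}}{10489}\right)} = \frac{1}{3053 - \left(\frac{7}{10489} + \frac{i \sqrt{31418}}{10489}\right)} = \frac{1}{\frac{32022910}{10489} - \frac{i \sqrt{31418}}{10489}}$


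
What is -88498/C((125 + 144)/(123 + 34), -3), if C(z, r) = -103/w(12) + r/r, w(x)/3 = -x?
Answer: -3185928/139 ≈ -22920.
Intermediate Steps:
w(x) = -3*x (w(x) = 3*(-x) = -3*x)
C(z, r) = 139/36 (C(z, r) = -103/((-3*12)) + r/r = -103/(-36) + 1 = -103*(-1/36) + 1 = 103/36 + 1 = 139/36)
-88498/C((125 + 144)/(123 + 34), -3) = -88498/139/36 = -88498*36/139 = -3185928/139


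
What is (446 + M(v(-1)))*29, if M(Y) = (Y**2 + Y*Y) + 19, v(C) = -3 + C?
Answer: 14413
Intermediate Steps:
M(Y) = 19 + 2*Y**2 (M(Y) = (Y**2 + Y**2) + 19 = 2*Y**2 + 19 = 19 + 2*Y**2)
(446 + M(v(-1)))*29 = (446 + (19 + 2*(-3 - 1)**2))*29 = (446 + (19 + 2*(-4)**2))*29 = (446 + (19 + 2*16))*29 = (446 + (19 + 32))*29 = (446 + 51)*29 = 497*29 = 14413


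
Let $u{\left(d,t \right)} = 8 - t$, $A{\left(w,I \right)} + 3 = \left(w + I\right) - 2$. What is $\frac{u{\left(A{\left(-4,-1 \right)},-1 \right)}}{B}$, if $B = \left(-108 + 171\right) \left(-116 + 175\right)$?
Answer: $\frac{1}{413} \approx 0.0024213$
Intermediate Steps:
$A{\left(w,I \right)} = -5 + I + w$ ($A{\left(w,I \right)} = -3 - \left(2 - I - w\right) = -3 + \left(-2 + I + w\right) = -5 + I + w$)
$B = 3717$ ($B = 63 \cdot 59 = 3717$)
$\frac{u{\left(A{\left(-4,-1 \right)},-1 \right)}}{B} = \frac{8 - -1}{3717} = \left(8 + 1\right) \frac{1}{3717} = 9 \cdot \frac{1}{3717} = \frac{1}{413}$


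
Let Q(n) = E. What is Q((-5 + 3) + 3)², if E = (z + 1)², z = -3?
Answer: 16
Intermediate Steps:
E = 4 (E = (-3 + 1)² = (-2)² = 4)
Q(n) = 4
Q((-5 + 3) + 3)² = 4² = 16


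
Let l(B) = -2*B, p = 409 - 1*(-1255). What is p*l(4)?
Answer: -13312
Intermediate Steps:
p = 1664 (p = 409 + 1255 = 1664)
p*l(4) = 1664*(-2*4) = 1664*(-8) = -13312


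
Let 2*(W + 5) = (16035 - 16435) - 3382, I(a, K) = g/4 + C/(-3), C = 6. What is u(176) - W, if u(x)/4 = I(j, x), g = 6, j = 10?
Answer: 1894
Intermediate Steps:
I(a, K) = -½ (I(a, K) = 6/4 + 6/(-3) = 6*(¼) + 6*(-⅓) = 3/2 - 2 = -½)
u(x) = -2 (u(x) = 4*(-½) = -2)
W = -1896 (W = -5 + ((16035 - 16435) - 3382)/2 = -5 + (-400 - 3382)/2 = -5 + (½)*(-3782) = -5 - 1891 = -1896)
u(176) - W = -2 - 1*(-1896) = -2 + 1896 = 1894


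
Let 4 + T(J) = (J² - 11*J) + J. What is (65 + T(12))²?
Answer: 7225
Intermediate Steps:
T(J) = -4 + J² - 10*J (T(J) = -4 + ((J² - 11*J) + J) = -4 + (J² - 10*J) = -4 + J² - 10*J)
(65 + T(12))² = (65 + (-4 + 12² - 10*12))² = (65 + (-4 + 144 - 120))² = (65 + 20)² = 85² = 7225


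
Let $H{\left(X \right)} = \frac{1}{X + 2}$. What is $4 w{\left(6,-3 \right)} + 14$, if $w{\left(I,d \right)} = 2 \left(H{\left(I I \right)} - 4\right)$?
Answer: $- \frac{338}{19} \approx -17.789$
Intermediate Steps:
$H{\left(X \right)} = \frac{1}{2 + X}$
$w{\left(I,d \right)} = -8 + \frac{2}{2 + I^{2}}$ ($w{\left(I,d \right)} = 2 \left(\frac{1}{2 + I I} - 4\right) = 2 \left(\frac{1}{2 + I^{2}} - 4\right) = 2 \left(-4 + \frac{1}{2 + I^{2}}\right) = -8 + \frac{2}{2 + I^{2}}$)
$4 w{\left(6,-3 \right)} + 14 = 4 \left(-8 + \frac{2}{2 + 6^{2}}\right) + 14 = 4 \left(-8 + \frac{2}{2 + 36}\right) + 14 = 4 \left(-8 + \frac{2}{38}\right) + 14 = 4 \left(-8 + 2 \cdot \frac{1}{38}\right) + 14 = 4 \left(-8 + \frac{1}{19}\right) + 14 = 4 \left(- \frac{151}{19}\right) + 14 = - \frac{604}{19} + 14 = - \frac{338}{19}$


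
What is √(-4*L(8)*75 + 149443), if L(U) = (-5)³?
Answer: √186943 ≈ 432.37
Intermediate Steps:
L(U) = -125
√(-4*L(8)*75 + 149443) = √(-4*(-125)*75 + 149443) = √(500*75 + 149443) = √(37500 + 149443) = √186943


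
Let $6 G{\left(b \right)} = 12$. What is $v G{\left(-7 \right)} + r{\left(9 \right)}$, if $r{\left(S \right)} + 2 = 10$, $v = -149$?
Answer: $-290$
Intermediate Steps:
$r{\left(S \right)} = 8$ ($r{\left(S \right)} = -2 + 10 = 8$)
$G{\left(b \right)} = 2$ ($G{\left(b \right)} = \frac{1}{6} \cdot 12 = 2$)
$v G{\left(-7 \right)} + r{\left(9 \right)} = \left(-149\right) 2 + 8 = -298 + 8 = -290$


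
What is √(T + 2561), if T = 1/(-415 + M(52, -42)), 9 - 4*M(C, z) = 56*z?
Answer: √1258480765/701 ≈ 50.606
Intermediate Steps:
M(C, z) = 9/4 - 14*z
T = 4/701 (T = 1/(-415 + (9/4 - 14*(-42))) = 1/(-415 + (9/4 + 588)) = 1/(-415 + 2361/4) = 1/(701/4) = 4/701 ≈ 0.0057061)
√(T + 2561) = √(4/701 + 2561) = √(1795265/701) = √1258480765/701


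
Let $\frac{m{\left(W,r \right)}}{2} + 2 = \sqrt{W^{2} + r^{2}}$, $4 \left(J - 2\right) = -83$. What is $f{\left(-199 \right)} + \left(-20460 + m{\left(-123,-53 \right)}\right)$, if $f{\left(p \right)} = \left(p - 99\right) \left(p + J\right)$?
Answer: $\frac{88851}{2} + 2 \sqrt{17938} \approx 44693.0$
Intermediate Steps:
$J = - \frac{75}{4}$ ($J = 2 + \frac{1}{4} \left(-83\right) = 2 - \frac{83}{4} = - \frac{75}{4} \approx -18.75$)
$f{\left(p \right)} = \left(-99 + p\right) \left(- \frac{75}{4} + p\right)$ ($f{\left(p \right)} = \left(p - 99\right) \left(p - \frac{75}{4}\right) = \left(-99 + p\right) \left(- \frac{75}{4} + p\right)$)
$m{\left(W,r \right)} = -4 + 2 \sqrt{W^{2} + r^{2}}$
$f{\left(-199 \right)} + \left(-20460 + m{\left(-123,-53 \right)}\right) = \left(\frac{7425}{4} + \left(-199\right)^{2} - - \frac{93729}{4}\right) - \left(20464 - 2 \sqrt{\left(-123\right)^{2} + \left(-53\right)^{2}}\right) = \left(\frac{7425}{4} + 39601 + \frac{93729}{4}\right) - \left(20464 - 2 \sqrt{15129 + 2809}\right) = \frac{129779}{2} - \left(20464 - 2 \sqrt{17938}\right) = \frac{88851}{2} + 2 \sqrt{17938}$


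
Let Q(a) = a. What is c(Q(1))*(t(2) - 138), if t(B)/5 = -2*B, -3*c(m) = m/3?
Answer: 158/9 ≈ 17.556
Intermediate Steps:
c(m) = -m/9 (c(m) = -m/(3*3) = -m/9)
t(B) = -10*B (t(B) = 5*(-2*B) = -10*B)
c(Q(1))*(t(2) - 138) = (-⅑*1)*(-10*2 - 138) = -(-20 - 138)/9 = -⅑*(-158) = 158/9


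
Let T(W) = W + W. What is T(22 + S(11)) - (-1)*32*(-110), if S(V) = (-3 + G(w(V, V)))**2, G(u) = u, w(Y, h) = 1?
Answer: -3468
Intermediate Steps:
S(V) = 4 (S(V) = (-3 + 1)**2 = (-2)**2 = 4)
T(W) = 2*W
T(22 + S(11)) - (-1)*32*(-110) = 2*(22 + 4) - (-1)*32*(-110) = 2*26 - (-1)*(-3520) = 52 - 1*3520 = 52 - 3520 = -3468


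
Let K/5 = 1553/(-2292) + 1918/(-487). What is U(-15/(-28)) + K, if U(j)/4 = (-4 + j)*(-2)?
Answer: 36210731/7813428 ≈ 4.6344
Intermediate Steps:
U(j) = 32 - 8*j (U(j) = 4*((-4 + j)*(-2)) = 4*(8 - 2*j) = 32 - 8*j)
K = -25761835/1116204 (K = 5*(1553/(-2292) + 1918/(-487)) = 5*(1553*(-1/2292) + 1918*(-1/487)) = 5*(-1553/2292 - 1918/487) = 5*(-5152367/1116204) = -25761835/1116204 ≈ -23.080)
U(-15/(-28)) + K = (32 - (-120)/(-28)) - 25761835/1116204 = (32 - (-120)*(-1)/28) - 25761835/1116204 = (32 - 8*15/28) - 25761835/1116204 = (32 - 30/7) - 25761835/1116204 = 194/7 - 25761835/1116204 = 36210731/7813428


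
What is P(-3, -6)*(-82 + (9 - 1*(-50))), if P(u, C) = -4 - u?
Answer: 23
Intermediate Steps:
P(-3, -6)*(-82 + (9 - 1*(-50))) = (-4 - 1*(-3))*(-82 + (9 - 1*(-50))) = (-4 + 3)*(-82 + (9 + 50)) = -(-82 + 59) = -1*(-23) = 23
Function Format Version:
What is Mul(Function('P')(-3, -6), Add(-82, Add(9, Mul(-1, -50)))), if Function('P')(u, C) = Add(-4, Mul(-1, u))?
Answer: 23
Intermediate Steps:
Mul(Function('P')(-3, -6), Add(-82, Add(9, Mul(-1, -50)))) = Mul(Add(-4, Mul(-1, -3)), Add(-82, Add(9, Mul(-1, -50)))) = Mul(Add(-4, 3), Add(-82, Add(9, 50))) = Mul(-1, Add(-82, 59)) = Mul(-1, -23) = 23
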